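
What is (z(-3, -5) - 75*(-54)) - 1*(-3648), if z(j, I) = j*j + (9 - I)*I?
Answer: 7637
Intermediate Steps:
z(j, I) = j**2 + I*(9 - I)
(z(-3, -5) - 75*(-54)) - 1*(-3648) = (((-3)**2 - 1*(-5)**2 + 9*(-5)) - 75*(-54)) - 1*(-3648) = ((9 - 1*25 - 45) + 4050) + 3648 = ((9 - 25 - 45) + 4050) + 3648 = (-61 + 4050) + 3648 = 3989 + 3648 = 7637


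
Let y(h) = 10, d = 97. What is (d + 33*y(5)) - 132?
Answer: 295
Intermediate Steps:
(d + 33*y(5)) - 132 = (97 + 33*10) - 132 = (97 + 330) - 132 = 427 - 132 = 295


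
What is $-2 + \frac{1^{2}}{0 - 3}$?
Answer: $- \frac{7}{3} \approx -2.3333$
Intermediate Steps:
$-2 + \frac{1^{2}}{0 - 3} = -2 + 1 \frac{1}{-3} = -2 + 1 \left(- \frac{1}{3}\right) = -2 - \frac{1}{3} = - \frac{7}{3}$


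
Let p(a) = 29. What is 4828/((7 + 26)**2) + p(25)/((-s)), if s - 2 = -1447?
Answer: 7008041/1573605 ≈ 4.4535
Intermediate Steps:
s = -1445 (s = 2 - 1447 = -1445)
4828/((7 + 26)**2) + p(25)/((-s)) = 4828/((7 + 26)**2) + 29/((-1*(-1445))) = 4828/(33**2) + 29/1445 = 4828/1089 + 29*(1/1445) = 4828*(1/1089) + 29/1445 = 4828/1089 + 29/1445 = 7008041/1573605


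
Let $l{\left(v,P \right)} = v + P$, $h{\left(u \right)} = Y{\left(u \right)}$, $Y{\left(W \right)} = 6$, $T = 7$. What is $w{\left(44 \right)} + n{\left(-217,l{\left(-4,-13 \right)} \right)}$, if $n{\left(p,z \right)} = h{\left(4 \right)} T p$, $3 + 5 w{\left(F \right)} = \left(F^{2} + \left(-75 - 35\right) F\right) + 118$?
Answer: $- \frac{48359}{5} \approx -9671.8$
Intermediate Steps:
$h{\left(u \right)} = 6$
$w{\left(F \right)} = 23 - 22 F + \frac{F^{2}}{5}$ ($w{\left(F \right)} = - \frac{3}{5} + \frac{\left(F^{2} + \left(-75 - 35\right) F\right) + 118}{5} = - \frac{3}{5} + \frac{\left(F^{2} - 110 F\right) + 118}{5} = - \frac{3}{5} + \frac{118 + F^{2} - 110 F}{5} = - \frac{3}{5} + \left(\frac{118}{5} - 22 F + \frac{F^{2}}{5}\right) = 23 - 22 F + \frac{F^{2}}{5}$)
$l{\left(v,P \right)} = P + v$
$n{\left(p,z \right)} = 42 p$ ($n{\left(p,z \right)} = 6 \cdot 7 p = 42 p$)
$w{\left(44 \right)} + n{\left(-217,l{\left(-4,-13 \right)} \right)} = \left(23 - 968 + \frac{44^{2}}{5}\right) + 42 \left(-217\right) = \left(23 - 968 + \frac{1}{5} \cdot 1936\right) - 9114 = \left(23 - 968 + \frac{1936}{5}\right) - 9114 = - \frac{2789}{5} - 9114 = - \frac{48359}{5}$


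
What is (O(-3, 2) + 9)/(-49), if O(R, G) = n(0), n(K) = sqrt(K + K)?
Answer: -9/49 ≈ -0.18367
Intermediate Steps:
n(K) = sqrt(2)*sqrt(K) (n(K) = sqrt(2*K) = sqrt(2)*sqrt(K))
O(R, G) = 0 (O(R, G) = sqrt(2)*sqrt(0) = sqrt(2)*0 = 0)
(O(-3, 2) + 9)/(-49) = (0 + 9)/(-49) = 9*(-1/49) = -9/49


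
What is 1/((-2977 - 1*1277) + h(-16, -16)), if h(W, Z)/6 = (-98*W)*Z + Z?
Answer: -1/154878 ≈ -6.4567e-6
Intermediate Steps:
h(W, Z) = 6*Z - 588*W*Z (h(W, Z) = 6*((-98*W)*Z + Z) = 6*(-98*W*Z + Z) = 6*(Z - 98*W*Z) = 6*Z - 588*W*Z)
1/((-2977 - 1*1277) + h(-16, -16)) = 1/((-2977 - 1*1277) + 6*(-16)*(1 - 98*(-16))) = 1/((-2977 - 1277) + 6*(-16)*(1 + 1568)) = 1/(-4254 + 6*(-16)*1569) = 1/(-4254 - 150624) = 1/(-154878) = -1/154878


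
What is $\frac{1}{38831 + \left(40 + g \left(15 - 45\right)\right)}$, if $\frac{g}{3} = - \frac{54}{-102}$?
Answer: $\frac{17}{659997} \approx 2.5758 \cdot 10^{-5}$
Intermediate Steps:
$g = \frac{27}{17}$ ($g = 3 \left(- \frac{54}{-102}\right) = 3 \left(\left(-54\right) \left(- \frac{1}{102}\right)\right) = 3 \cdot \frac{9}{17} = \frac{27}{17} \approx 1.5882$)
$\frac{1}{38831 + \left(40 + g \left(15 - 45\right)\right)} = \frac{1}{38831 + \left(40 + \frac{27 \left(15 - 45\right)}{17}\right)} = \frac{1}{38831 + \left(40 + \frac{27}{17} \left(-30\right)\right)} = \frac{1}{38831 + \left(40 - \frac{810}{17}\right)} = \frac{1}{38831 - \frac{130}{17}} = \frac{1}{\frac{659997}{17}} = \frac{17}{659997}$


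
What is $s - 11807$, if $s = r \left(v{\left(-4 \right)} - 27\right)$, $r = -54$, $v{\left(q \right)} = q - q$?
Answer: $-10349$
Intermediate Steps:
$v{\left(q \right)} = 0$
$s = 1458$ ($s = - 54 \left(0 - 27\right) = \left(-54\right) \left(-27\right) = 1458$)
$s - 11807 = 1458 - 11807 = -10349$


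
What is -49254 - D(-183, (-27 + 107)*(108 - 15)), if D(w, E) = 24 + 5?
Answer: -49283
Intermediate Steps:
D(w, E) = 29
-49254 - D(-183, (-27 + 107)*(108 - 15)) = -49254 - 1*29 = -49254 - 29 = -49283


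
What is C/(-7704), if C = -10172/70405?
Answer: 2543/135600030 ≈ 1.8754e-5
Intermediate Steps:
C = -10172/70405 (C = -10172*1/70405 = -10172/70405 ≈ -0.14448)
C/(-7704) = -10172/70405/(-7704) = -10172/70405*(-1/7704) = 2543/135600030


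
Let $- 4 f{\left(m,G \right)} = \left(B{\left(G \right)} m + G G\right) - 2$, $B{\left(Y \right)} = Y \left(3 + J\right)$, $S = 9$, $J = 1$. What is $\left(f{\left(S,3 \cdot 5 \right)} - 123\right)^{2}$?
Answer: $\frac{1575025}{16} \approx 98439.0$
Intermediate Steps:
$B{\left(Y \right)} = 4 Y$ ($B{\left(Y \right)} = Y \left(3 + 1\right) = Y 4 = 4 Y$)
$f{\left(m,G \right)} = \frac{1}{2} - \frac{G^{2}}{4} - G m$ ($f{\left(m,G \right)} = - \frac{\left(4 G m + G G\right) - 2}{4} = - \frac{\left(4 G m + G^{2}\right) - 2}{4} = - \frac{\left(G^{2} + 4 G m\right) - 2}{4} = - \frac{-2 + G^{2} + 4 G m}{4} = \frac{1}{2} - \frac{G^{2}}{4} - G m$)
$\left(f{\left(S,3 \cdot 5 \right)} - 123\right)^{2} = \left(\left(\frac{1}{2} - \frac{\left(3 \cdot 5\right)^{2}}{4} - 3 \cdot 5 \cdot 9\right) - 123\right)^{2} = \left(\left(\frac{1}{2} - \frac{15^{2}}{4} - 15 \cdot 9\right) - 123\right)^{2} = \left(\left(\frac{1}{2} - \frac{225}{4} - 135\right) - 123\right)^{2} = \left(- \frac{763}{4} - 123\right)^{2} = \left(- \frac{1255}{4}\right)^{2} = \frac{1575025}{16}$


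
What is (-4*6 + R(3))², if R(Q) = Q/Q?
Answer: 529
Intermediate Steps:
R(Q) = 1
(-4*6 + R(3))² = (-4*6 + 1)² = (-24 + 1)² = (-23)² = 529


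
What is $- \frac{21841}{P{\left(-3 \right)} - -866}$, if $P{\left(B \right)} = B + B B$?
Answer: $- \frac{21841}{872} \approx -25.047$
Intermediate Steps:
$P{\left(B \right)} = B + B^{2}$
$- \frac{21841}{P{\left(-3 \right)} - -866} = - \frac{21841}{- 3 \left(1 - 3\right) - -866} = - \frac{21841}{\left(-3\right) \left(-2\right) + 866} = - \frac{21841}{6 + 866} = - \frac{21841}{872}$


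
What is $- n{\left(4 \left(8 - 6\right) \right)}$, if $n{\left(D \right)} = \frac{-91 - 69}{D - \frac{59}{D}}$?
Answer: $256$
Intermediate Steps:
$n{\left(D \right)} = - \frac{160}{D - \frac{59}{D}}$
$- n{\left(4 \left(8 - 6\right) \right)} = - \frac{\left(-160\right) 4 \left(8 - 6\right)}{-59 + \left(4 \left(8 - 6\right)\right)^{2}} = - \frac{\left(-160\right) 4 \cdot 2}{-59 + \left(4 \cdot 2\right)^{2}} = - \frac{\left(-160\right) 8}{-59 + 8^{2}} = - \frac{\left(-160\right) 8}{-59 + 64} = - \frac{\left(-160\right) 8}{5} = \left(-1\right) \left(-256\right) = 256$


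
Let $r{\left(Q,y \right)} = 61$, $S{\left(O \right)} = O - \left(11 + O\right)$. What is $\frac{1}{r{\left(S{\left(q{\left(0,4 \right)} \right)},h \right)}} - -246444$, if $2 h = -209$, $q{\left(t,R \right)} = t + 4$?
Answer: $\frac{15033085}{61} \approx 2.4644 \cdot 10^{5}$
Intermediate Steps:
$q{\left(t,R \right)} = 4 + t$
$h = - \frac{209}{2}$ ($h = \frac{1}{2} \left(-209\right) = - \frac{209}{2} \approx -104.5$)
$S{\left(O \right)} = -11$
$\frac{1}{r{\left(S{\left(q{\left(0,4 \right)} \right)},h \right)}} - -246444 = \frac{1}{61} - -246444 = \frac{1}{61} + 246444 = \frac{15033085}{61}$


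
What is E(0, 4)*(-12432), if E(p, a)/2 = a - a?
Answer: 0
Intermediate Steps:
E(p, a) = 0 (E(p, a) = 2*(a - a) = 2*0 = 0)
E(0, 4)*(-12432) = 0*(-12432) = 0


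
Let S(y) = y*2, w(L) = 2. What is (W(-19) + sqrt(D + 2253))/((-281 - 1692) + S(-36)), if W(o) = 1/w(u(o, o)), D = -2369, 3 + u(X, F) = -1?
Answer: -1/4090 - 2*I*sqrt(29)/2045 ≈ -0.0002445 - 0.0052667*I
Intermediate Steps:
u(X, F) = -4 (u(X, F) = -3 - 1 = -4)
W(o) = 1/2
S(y) = 2*y
(W(-19) + sqrt(D + 2253))/((-281 - 1692) + S(-36)) = (1/2 + sqrt(-2369 + 2253))/((-281 - 1692) + 2*(-36)) = (1/2 + sqrt(-116))/(-1973 - 72) = (1/2 + 2*I*sqrt(29))/(-2045) = (1/2 + 2*I*sqrt(29))*(-1/2045) = -1/4090 - 2*I*sqrt(29)/2045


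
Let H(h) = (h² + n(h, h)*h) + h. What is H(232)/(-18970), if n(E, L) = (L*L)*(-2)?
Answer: 356004/271 ≈ 1313.7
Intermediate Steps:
n(E, L) = -2*L² (n(E, L) = L²*(-2) = -2*L²)
H(h) = h + h² - 2*h³ (H(h) = (h² + (-2*h²)*h) + h = (h² - 2*h³) + h = h + h² - 2*h³)
H(232)/(-18970) = (232*(1 + 232 - 2*232²))/(-18970) = (232*(1 + 232 - 2*53824))*(-1/18970) = (232*(1 + 232 - 107648))*(-1/18970) = (232*(-107415))*(-1/18970) = -24920280*(-1/18970) = 356004/271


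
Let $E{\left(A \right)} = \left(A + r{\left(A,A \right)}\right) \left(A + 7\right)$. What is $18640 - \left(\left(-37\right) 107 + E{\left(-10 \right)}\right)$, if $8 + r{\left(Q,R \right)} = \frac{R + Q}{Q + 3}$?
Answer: $\frac{157875}{7} \approx 22554.0$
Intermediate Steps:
$r{\left(Q,R \right)} = -8 + \frac{Q + R}{3 + Q}$ ($r{\left(Q,R \right)} = -8 + \frac{R + Q}{Q + 3} = -8 + \frac{Q + R}{3 + Q}$)
$E{\left(A \right)} = \left(7 + A\right) \left(A + \frac{-24 - 6 A}{3 + A}\right)$ ($E{\left(A \right)} = \left(A + \frac{-24 + A - 7 A}{3 + A}\right) \left(A + 7\right) = \left(A + \frac{-24 - 6 A}{3 + A}\right) \left(7 + A\right) = \left(7 + A\right) \left(A + \frac{-24 - 6 A}{3 + A}\right)$)
$18640 - \left(\left(-37\right) 107 + E{\left(-10 \right)}\right) = 18640 - \left(\left(-37\right) 107 + \frac{-168 + \left(-10\right)^{3} - -450 + 4 \left(-10\right)^{2}}{3 - 10}\right) = 18640 - \left(-3959 + \frac{-168 - 1000 + 450 + 4 \cdot 100}{-7}\right) = 18640 - \left(-3959 - \frac{-168 - 1000 + 450 + 400}{7}\right) = 18640 - \left(-3959 - - \frac{318}{7}\right) = 18640 - \left(-3959 + \frac{318}{7}\right) = 18640 - - \frac{27395}{7} = 18640 + \frac{27395}{7} = \frac{157875}{7}$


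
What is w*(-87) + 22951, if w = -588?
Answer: 74107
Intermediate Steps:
w*(-87) + 22951 = -588*(-87) + 22951 = 51156 + 22951 = 74107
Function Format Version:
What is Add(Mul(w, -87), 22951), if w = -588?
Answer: 74107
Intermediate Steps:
Add(Mul(w, -87), 22951) = Add(Mul(-588, -87), 22951) = Add(51156, 22951) = 74107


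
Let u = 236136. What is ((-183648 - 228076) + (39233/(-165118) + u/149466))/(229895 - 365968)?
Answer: 1693520073883807/559702879306354 ≈ 3.0257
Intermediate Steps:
((-183648 - 228076) + (39233/(-165118) + u/149466))/(229895 - 365968) = ((-183648 - 228076) + (39233/(-165118) + 236136/149466))/(229895 - 365968) = (-411724 + (39233*(-1/165118) + 236136*(1/149466)))/(-136073) = (-411724 + (-39233/165118 + 39356/24911))*(-1/136073) = (-411724 + 5521050745/4113254498)*(-1/136073) = -1693520073883807/4113254498*(-1/136073) = 1693520073883807/559702879306354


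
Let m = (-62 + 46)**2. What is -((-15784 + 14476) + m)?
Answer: 1052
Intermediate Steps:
m = 256 (m = (-16)**2 = 256)
-((-15784 + 14476) + m) = -((-15784 + 14476) + 256) = -(-1308 + 256) = -1*(-1052) = 1052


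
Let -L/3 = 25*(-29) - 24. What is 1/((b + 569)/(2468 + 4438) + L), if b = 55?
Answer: 1151/2586401 ≈ 0.00044502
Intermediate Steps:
L = 2247 (L = -3*(25*(-29) - 24) = -3*(-725 - 24) = -3*(-749) = 2247)
1/((b + 569)/(2468 + 4438) + L) = 1/((55 + 569)/(2468 + 4438) + 2247) = 1/(624/6906 + 2247) = 1/(624*(1/6906) + 2247) = 1/(104/1151 + 2247) = 1/(2586401/1151) = 1151/2586401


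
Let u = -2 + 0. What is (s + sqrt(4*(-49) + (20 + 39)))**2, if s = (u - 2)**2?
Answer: (16 + I*sqrt(137))**2 ≈ 119.0 + 374.55*I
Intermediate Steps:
u = -2
s = 16 (s = (-2 - 2)**2 = (-4)**2 = 16)
(s + sqrt(4*(-49) + (20 + 39)))**2 = (16 + sqrt(4*(-49) + (20 + 39)))**2 = (16 + sqrt(-196 + 59))**2 = (16 + sqrt(-137))**2 = (16 + I*sqrt(137))**2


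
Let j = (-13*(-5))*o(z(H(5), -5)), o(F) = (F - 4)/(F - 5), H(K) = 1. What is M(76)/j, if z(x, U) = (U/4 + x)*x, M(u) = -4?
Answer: -84/1105 ≈ -0.076018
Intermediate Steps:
z(x, U) = x*(x + U/4) (z(x, U) = (U*(¼) + x)*x = (U/4 + x)*x = (x + U/4)*x = x*(x + U/4))
o(F) = (-4 + F)/(-5 + F)
j = 1105/21 (j = (-13*(-5))*((-4 + (¼)*1*(-5 + 4*1))/(-5 + (¼)*1*(-5 + 4*1))) = 65*((-4 + (¼)*1*(-5 + 4))/(-5 + (¼)*1*(-5 + 4))) = 65*((-4 + (¼)*1*(-1))/(-5 + (¼)*1*(-1))) = 65*((-4 - ¼)/(-5 - ¼)) = 65*(-17/4/(-21/4)) = 65*(-4/21*(-17/4)) = 65*(17/21) = 1105/21 ≈ 52.619)
M(76)/j = -4/1105/21 = -4*21/1105 = -84/1105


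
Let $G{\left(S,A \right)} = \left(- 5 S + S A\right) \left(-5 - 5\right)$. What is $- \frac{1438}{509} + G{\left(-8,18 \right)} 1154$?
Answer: $\frac{610880002}{509} \approx 1.2002 \cdot 10^{6}$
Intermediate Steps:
$G{\left(S,A \right)} = 50 S - 10 A S$ ($G{\left(S,A \right)} = \left(- 5 S + A S\right) \left(-10\right) = 50 S - 10 A S$)
$- \frac{1438}{509} + G{\left(-8,18 \right)} 1154 = - \frac{1438}{509} + 10 \left(-8\right) \left(5 - 18\right) 1154 = \left(-1438\right) \frac{1}{509} + 10 \left(-8\right) \left(5 - 18\right) 1154 = - \frac{1438}{509} + 10 \left(-8\right) \left(-13\right) 1154 = - \frac{1438}{509} + 1040 \cdot 1154 = - \frac{1438}{509} + 1200160 = \frac{610880002}{509}$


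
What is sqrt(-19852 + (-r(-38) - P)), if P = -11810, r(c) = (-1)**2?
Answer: I*sqrt(8043) ≈ 89.683*I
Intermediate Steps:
r(c) = 1
sqrt(-19852 + (-r(-38) - P)) = sqrt(-19852 + (-1*1 - 1*(-11810))) = sqrt(-19852 + (-1 + 11810)) = sqrt(-19852 + 11809) = sqrt(-8043) = I*sqrt(8043)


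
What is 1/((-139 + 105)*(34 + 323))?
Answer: -1/12138 ≈ -8.2386e-5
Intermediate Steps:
1/((-139 + 105)*(34 + 323)) = 1/(-34*357) = 1/(-12138) = -1/12138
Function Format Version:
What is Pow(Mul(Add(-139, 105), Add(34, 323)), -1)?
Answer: Rational(-1, 12138) ≈ -8.2386e-5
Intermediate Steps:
Pow(Mul(Add(-139, 105), Add(34, 323)), -1) = Pow(Mul(-34, 357), -1) = Pow(-12138, -1) = Rational(-1, 12138)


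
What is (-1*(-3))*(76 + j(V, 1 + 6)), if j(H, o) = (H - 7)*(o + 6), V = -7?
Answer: -318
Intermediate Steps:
j(H, o) = (-7 + H)*(6 + o)
(-1*(-3))*(76 + j(V, 1 + 6)) = (-1*(-3))*(76 + (-42 - 7*(1 + 6) + 6*(-7) - 7*(1 + 6))) = 3*(76 + (-42 - 7*7 - 42 - 7*7)) = 3*(76 + (-42 - 49 - 42 - 49)) = 3*(76 - 182) = 3*(-106) = -318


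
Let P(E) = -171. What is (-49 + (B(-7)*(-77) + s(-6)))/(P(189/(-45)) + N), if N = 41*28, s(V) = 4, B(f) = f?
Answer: 494/977 ≈ 0.50563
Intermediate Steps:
N = 1148
(-49 + (B(-7)*(-77) + s(-6)))/(P(189/(-45)) + N) = (-49 + (-7*(-77) + 4))/(-171 + 1148) = (-49 + (539 + 4))/977 = (-49 + 543)*(1/977) = 494*(1/977) = 494/977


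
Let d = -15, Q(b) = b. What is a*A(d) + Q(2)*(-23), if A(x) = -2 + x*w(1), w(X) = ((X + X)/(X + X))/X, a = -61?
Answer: 991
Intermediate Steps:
w(X) = 1/X (w(X) = ((2*X)/((2*X)))/X = ((2*X)*(1/(2*X)))/X = 1/X)
A(x) = -2 + x (A(x) = -2 + x/1 = -2 + x*1 = -2 + x)
a*A(d) + Q(2)*(-23) = -61*(-2 - 15) + 2*(-23) = -61*(-17) - 46 = 1037 - 46 = 991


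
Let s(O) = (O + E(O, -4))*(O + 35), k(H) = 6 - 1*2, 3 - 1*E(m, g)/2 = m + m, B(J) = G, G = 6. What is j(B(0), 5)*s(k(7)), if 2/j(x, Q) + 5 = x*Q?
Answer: -468/25 ≈ -18.720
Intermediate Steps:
B(J) = 6
E(m, g) = 6 - 4*m (E(m, g) = 6 - 2*(m + m) = 6 - 4*m)
k(H) = 4 (k(H) = 6 - 2 = 4)
j(x, Q) = 2/(-5 + Q*x) (j(x, Q) = 2/(-5 + x*Q) = 2/(-5 + Q*x))
s(O) = (6 - 3*O)*(35 + O) (s(O) = (O + (6 - 4*O))*(O + 35) = (6 - 3*O)*(35 + O))
j(B(0), 5)*s(k(7)) = (2/(-5 + 5*6))*(210 - 99*4 - 3*4²) = (2/(-5 + 30))*(210 - 396 - 3*16) = (2/25)*(210 - 396 - 48) = (2*(1/25))*(-234) = (2/25)*(-234) = -468/25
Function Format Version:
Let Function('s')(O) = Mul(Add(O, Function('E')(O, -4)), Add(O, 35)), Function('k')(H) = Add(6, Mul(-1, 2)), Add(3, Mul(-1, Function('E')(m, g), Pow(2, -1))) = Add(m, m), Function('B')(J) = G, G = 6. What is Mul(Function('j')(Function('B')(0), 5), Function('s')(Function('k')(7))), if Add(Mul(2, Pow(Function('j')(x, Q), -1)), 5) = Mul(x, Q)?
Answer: Rational(-468, 25) ≈ -18.720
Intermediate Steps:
Function('B')(J) = 6
Function('E')(m, g) = Add(6, Mul(-4, m)) (Function('E')(m, g) = Add(6, Mul(-2, Add(m, m))) = Add(6, Mul(-2, Mul(2, m))) = Add(6, Mul(-4, m)))
Function('k')(H) = 4 (Function('k')(H) = Add(6, -2) = 4)
Function('j')(x, Q) = Mul(2, Pow(Add(-5, Mul(Q, x)), -1)) (Function('j')(x, Q) = Mul(2, Pow(Add(-5, Mul(x, Q)), -1)) = Mul(2, Pow(Add(-5, Mul(Q, x)), -1)))
Function('s')(O) = Mul(Add(6, Mul(-3, O)), Add(35, O)) (Function('s')(O) = Mul(Add(O, Add(6, Mul(-4, O))), Add(O, 35)) = Mul(Add(6, Mul(-3, O)), Add(35, O)))
Mul(Function('j')(Function('B')(0), 5), Function('s')(Function('k')(7))) = Mul(Mul(2, Pow(Add(-5, Mul(5, 6)), -1)), Add(210, Mul(-99, 4), Mul(-3, Pow(4, 2)))) = Mul(Mul(2, Pow(Add(-5, 30), -1)), Add(210, -396, Mul(-3, 16))) = Mul(Mul(2, Pow(25, -1)), Add(210, -396, -48)) = Mul(Mul(2, Rational(1, 25)), -234) = Mul(Rational(2, 25), -234) = Rational(-468, 25)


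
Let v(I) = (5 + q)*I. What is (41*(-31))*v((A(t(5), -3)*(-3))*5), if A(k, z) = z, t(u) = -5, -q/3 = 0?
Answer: -285975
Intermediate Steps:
q = 0 (q = -3*0 = 0)
v(I) = 5*I (v(I) = (5 + 0)*I = 5*I)
(41*(-31))*v((A(t(5), -3)*(-3))*5) = (41*(-31))*(5*(-3*(-3)*5)) = -6355*9*5 = -6355*45 = -1271*225 = -285975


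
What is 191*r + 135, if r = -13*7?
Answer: -17246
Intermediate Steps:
r = -91
191*r + 135 = 191*(-91) + 135 = -17381 + 135 = -17246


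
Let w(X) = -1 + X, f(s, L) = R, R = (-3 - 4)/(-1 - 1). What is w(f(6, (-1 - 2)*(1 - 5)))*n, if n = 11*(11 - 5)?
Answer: 165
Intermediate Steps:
R = 7/2 (R = -7/(-2) = -7*(-1/2) = 7/2 ≈ 3.5000)
f(s, L) = 7/2
n = 66 (n = 11*6 = 66)
w(f(6, (-1 - 2)*(1 - 5)))*n = (-1 + 7/2)*66 = (5/2)*66 = 165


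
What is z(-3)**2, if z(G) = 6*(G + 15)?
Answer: 5184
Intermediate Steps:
z(G) = 90 + 6*G (z(G) = 6*(15 + G) = 90 + 6*G)
z(-3)**2 = (90 + 6*(-3))**2 = (90 - 18)**2 = 72**2 = 5184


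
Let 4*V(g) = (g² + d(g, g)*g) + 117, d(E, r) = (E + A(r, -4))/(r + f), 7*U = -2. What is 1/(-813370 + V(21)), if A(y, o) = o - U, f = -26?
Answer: -20/16264973 ≈ -1.2296e-6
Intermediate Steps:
U = -2/7 (U = (⅐)*(-2) = -2/7 ≈ -0.28571)
A(y, o) = 2/7 + o (A(y, o) = o - 1*(-2/7) = o + 2/7 = 2/7 + o)
d(E, r) = (-26/7 + E)/(-26 + r) (d(E, r) = (E + (2/7 - 4))/(r - 26) = (E - 26/7)/(-26 + r) = (-26/7 + E)/(-26 + r))
V(g) = 117/4 + g²/4 + g*(-26/7 + g)/(4*(-26 + g)) (V(g) = ((g² + ((-26/7 + g)/(-26 + g))*g) + 117)/4 = ((g² + g*(-26/7 + g)/(-26 + g)) + 117)/4 = (117 + g² + g*(-26/7 + g)/(-26 + g))/4 = 117/4 + g²/4 + g*(-26/7 + g)/(4*(-26 + g)))
1/(-813370 + V(21)) = 1/(-813370 + (-21294 - 175*21² + 7*21³ + 793*21)/(28*(-26 + 21))) = 1/(-813370 + (1/28)*(-21294 - 175*441 + 7*9261 + 16653)/(-5)) = 1/(-813370 + (1/28)*(-⅕)*(-21294 - 77175 + 64827 + 16653)) = 1/(-813370 + (1/28)*(-⅕)*(-16989)) = 1/(-813370 + 2427/20) = 1/(-16264973/20) = -20/16264973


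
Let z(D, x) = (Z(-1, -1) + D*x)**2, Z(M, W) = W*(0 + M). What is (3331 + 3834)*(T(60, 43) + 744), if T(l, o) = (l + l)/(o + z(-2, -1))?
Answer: 69514830/13 ≈ 5.3473e+6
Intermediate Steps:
Z(M, W) = M*W (Z(M, W) = W*M = M*W)
z(D, x) = (1 + D*x)**2 (z(D, x) = (-1*(-1) + D*x)**2 = (1 + D*x)**2)
T(l, o) = 2*l/(9 + o) (T(l, o) = (l + l)/(o + (1 - 2*(-1))**2) = (2*l)/(o + (1 + 2)**2) = (2*l)/(o + 3**2) = (2*l)/(o + 9) = (2*l)/(9 + o) = 2*l/(9 + o))
(3331 + 3834)*(T(60, 43) + 744) = (3331 + 3834)*(2*60/(9 + 43) + 744) = 7165*(2*60/52 + 744) = 7165*(2*60*(1/52) + 744) = 7165*(30/13 + 744) = 7165*(9702/13) = 69514830/13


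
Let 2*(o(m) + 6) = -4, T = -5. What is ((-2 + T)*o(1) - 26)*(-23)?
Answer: -690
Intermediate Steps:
o(m) = -8 (o(m) = -6 + (½)*(-4) = -6 - 2 = -8)
((-2 + T)*o(1) - 26)*(-23) = ((-2 - 5)*(-8) - 26)*(-23) = (-7*(-8) - 26)*(-23) = (56 - 26)*(-23) = 30*(-23) = -690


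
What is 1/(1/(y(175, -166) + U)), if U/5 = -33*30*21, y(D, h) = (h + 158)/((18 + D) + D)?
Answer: -4781701/46 ≈ -1.0395e+5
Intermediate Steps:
y(D, h) = (158 + h)/(18 + 2*D)
U = -103950 (U = 5*(-33*30*21) = 5*(-990*21) = 5*(-20790) = -103950)
1/(1/(y(175, -166) + U)) = 1/(1/((158 - 166)/(2*(9 + 175)) - 103950)) = 1/(1/((½)*(-8)/184 - 103950)) = 1/(1/((½)*(1/184)*(-8) - 103950)) = 1/(1/(-1/46 - 103950)) = 1/(1/(-4781701/46)) = 1/(-46/4781701) = -4781701/46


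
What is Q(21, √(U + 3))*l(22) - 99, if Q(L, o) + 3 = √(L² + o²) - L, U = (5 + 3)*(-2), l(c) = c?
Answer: -627 + 44*√107 ≈ -171.86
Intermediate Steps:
U = -16 (U = 8*(-2) = -16)
Q(L, o) = -3 + √(L² + o²) - L (Q(L, o) = -3 + (√(L² + o²) - L) = -3 + √(L² + o²) - L)
Q(21, √(U + 3))*l(22) - 99 = (-3 + √(21² + (√(-16 + 3))²) - 1*21)*22 - 99 = (-3 + √(441 + (√(-13))²) - 21)*22 - 99 = (-3 + √(441 + (I*√13)²) - 21)*22 - 99 = (-3 + √(441 - 13) - 21)*22 - 99 = (-3 + √428 - 21)*22 - 99 = (-3 + 2*√107 - 21)*22 - 99 = (-24 + 2*√107)*22 - 99 = (-528 + 44*√107) - 99 = -627 + 44*√107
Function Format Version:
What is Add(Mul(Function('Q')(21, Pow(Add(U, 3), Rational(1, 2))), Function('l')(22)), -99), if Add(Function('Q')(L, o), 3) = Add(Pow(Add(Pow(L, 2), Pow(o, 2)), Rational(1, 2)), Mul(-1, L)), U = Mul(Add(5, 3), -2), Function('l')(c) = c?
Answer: Add(-627, Mul(44, Pow(107, Rational(1, 2)))) ≈ -171.86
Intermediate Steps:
U = -16 (U = Mul(8, -2) = -16)
Function('Q')(L, o) = Add(-3, Pow(Add(Pow(L, 2), Pow(o, 2)), Rational(1, 2)), Mul(-1, L)) (Function('Q')(L, o) = Add(-3, Add(Pow(Add(Pow(L, 2), Pow(o, 2)), Rational(1, 2)), Mul(-1, L))) = Add(-3, Pow(Add(Pow(L, 2), Pow(o, 2)), Rational(1, 2)), Mul(-1, L)))
Add(Mul(Function('Q')(21, Pow(Add(U, 3), Rational(1, 2))), Function('l')(22)), -99) = Add(Mul(Add(-3, Pow(Add(Pow(21, 2), Pow(Pow(Add(-16, 3), Rational(1, 2)), 2)), Rational(1, 2)), Mul(-1, 21)), 22), -99) = Add(Mul(Add(-3, Pow(Add(441, Pow(Pow(-13, Rational(1, 2)), 2)), Rational(1, 2)), -21), 22), -99) = Add(Mul(Add(-3, Pow(Add(441, Pow(Mul(I, Pow(13, Rational(1, 2))), 2)), Rational(1, 2)), -21), 22), -99) = Add(Mul(Add(-3, Pow(Add(441, -13), Rational(1, 2)), -21), 22), -99) = Add(Mul(Add(-3, Pow(428, Rational(1, 2)), -21), 22), -99) = Add(Mul(Add(-3, Mul(2, Pow(107, Rational(1, 2))), -21), 22), -99) = Add(Mul(Add(-24, Mul(2, Pow(107, Rational(1, 2)))), 22), -99) = Add(Add(-528, Mul(44, Pow(107, Rational(1, 2)))), -99) = Add(-627, Mul(44, Pow(107, Rational(1, 2))))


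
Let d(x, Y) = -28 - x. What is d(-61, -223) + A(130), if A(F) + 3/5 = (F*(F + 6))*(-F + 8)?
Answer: -10784638/5 ≈ -2.1569e+6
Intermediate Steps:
A(F) = -⅗ + F*(6 + F)*(8 - F) (A(F) = -⅗ + (F*(F + 6))*(-F + 8) = -⅗ + (F*(6 + F))*(8 - F) = -⅗ + F*(6 + F)*(8 - F))
d(-61, -223) + A(130) = (-28 - 1*(-61)) + (-⅗ - 1*130³ + 2*130² + 48*130) = (-28 + 61) + (-⅗ - 1*2197000 + 2*16900 + 6240) = 33 + (-⅗ - 2197000 + 33800 + 6240) = 33 - 10784803/5 = -10784638/5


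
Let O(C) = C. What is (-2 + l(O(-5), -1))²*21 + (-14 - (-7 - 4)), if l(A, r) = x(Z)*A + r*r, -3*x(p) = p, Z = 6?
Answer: 1698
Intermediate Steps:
x(p) = -p/3
l(A, r) = r² - 2*A (l(A, r) = (-⅓*6)*A + r*r = -2*A + r² = r² - 2*A)
(-2 + l(O(-5), -1))²*21 + (-14 - (-7 - 4)) = (-2 + ((-1)² - 2*(-5)))²*21 + (-14 - (-7 - 4)) = (-2 + (1 + 10))²*21 + (-14 - 1*(-11)) = (-2 + 11)²*21 + (-14 + 11) = 9²*21 - 3 = 81*21 - 3 = 1701 - 3 = 1698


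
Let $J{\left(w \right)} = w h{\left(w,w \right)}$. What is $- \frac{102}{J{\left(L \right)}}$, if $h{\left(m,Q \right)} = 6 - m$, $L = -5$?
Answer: $\frac{102}{55} \approx 1.8545$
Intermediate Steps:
$J{\left(w \right)} = w \left(6 - w\right)$
$- \frac{102}{J{\left(L \right)}} = - \frac{102}{\left(-5\right) \left(6 - -5\right)} = - \frac{102}{\left(-5\right) \left(6 + 5\right)} = - \frac{102}{\left(-5\right) 11} = - \frac{102}{-55} = \left(-102\right) \left(- \frac{1}{55}\right) = \frac{102}{55}$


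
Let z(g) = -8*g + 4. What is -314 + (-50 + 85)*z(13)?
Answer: -3814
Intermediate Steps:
z(g) = 4 - 8*g
-314 + (-50 + 85)*z(13) = -314 + (-50 + 85)*(4 - 8*13) = -314 + 35*(4 - 104) = -314 + 35*(-100) = -314 - 3500 = -3814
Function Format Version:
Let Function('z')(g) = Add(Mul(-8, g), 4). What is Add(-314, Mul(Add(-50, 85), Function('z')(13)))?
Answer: -3814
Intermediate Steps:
Function('z')(g) = Add(4, Mul(-8, g))
Add(-314, Mul(Add(-50, 85), Function('z')(13))) = Add(-314, Mul(Add(-50, 85), Add(4, Mul(-8, 13)))) = Add(-314, Mul(35, Add(4, -104))) = Add(-314, Mul(35, -100)) = Add(-314, -3500) = -3814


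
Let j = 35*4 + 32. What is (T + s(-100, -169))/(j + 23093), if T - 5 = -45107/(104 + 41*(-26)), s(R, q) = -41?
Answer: 2095/4476186 ≈ 0.00046803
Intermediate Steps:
T = 49917/962 (T = 5 - 45107/(104 + 41*(-26)) = 5 - 45107/(104 - 1066) = 5 - 45107/(-962) = 5 - 45107*(-1/962) = 5 + 45107/962 = 49917/962 ≈ 51.889)
j = 172 (j = 140 + 32 = 172)
(T + s(-100, -169))/(j + 23093) = (49917/962 - 41)/(172 + 23093) = (10475/962)/23265 = (10475/962)*(1/23265) = 2095/4476186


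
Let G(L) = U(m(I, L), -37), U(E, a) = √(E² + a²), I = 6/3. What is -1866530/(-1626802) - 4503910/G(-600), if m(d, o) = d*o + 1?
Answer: 933265/813401 - 450391*√1438970/143897 ≈ -3753.5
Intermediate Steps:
I = 2 (I = 6*(⅓) = 2)
m(d, o) = 1 + d*o
G(L) = √(1369 + (1 + 2*L)²) (G(L) = √((1 + 2*L)² + (-37)²) = √((1 + 2*L)² + 1369) = √(1369 + (1 + 2*L)²))
-1866530/(-1626802) - 4503910/G(-600) = -1866530/(-1626802) - 4503910/√(1369 + (1 + 2*(-600))²) = -1866530*(-1/1626802) - 4503910/√(1369 + (1 - 1200)²) = 933265/813401 - 4503910/√(1369 + (-1199)²) = 933265/813401 - 4503910/√(1369 + 1437601) = 933265/813401 - 4503910*√1438970/1438970 = 933265/813401 - 450391*√1438970/143897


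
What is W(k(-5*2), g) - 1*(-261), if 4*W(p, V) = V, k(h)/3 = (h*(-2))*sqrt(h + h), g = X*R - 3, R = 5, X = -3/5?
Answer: 519/2 ≈ 259.50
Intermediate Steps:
X = -3/5 (X = -3*1/5 = -3/5 ≈ -0.60000)
g = -6 (g = -3/5*5 - 3 = -3 - 3 = -6)
k(h) = -6*sqrt(2)*h**(3/2) (k(h) = 3*((h*(-2))*sqrt(h + h)) = 3*((-2*h)*sqrt(2*h)) = 3*((-2*h)*(sqrt(2)*sqrt(h))) = 3*(-2*sqrt(2)*h**(3/2)) = -6*sqrt(2)*h**(3/2))
W(p, V) = V/4
W(k(-5*2), g) - 1*(-261) = (1/4)*(-6) - 1*(-261) = -3/2 + 261 = 519/2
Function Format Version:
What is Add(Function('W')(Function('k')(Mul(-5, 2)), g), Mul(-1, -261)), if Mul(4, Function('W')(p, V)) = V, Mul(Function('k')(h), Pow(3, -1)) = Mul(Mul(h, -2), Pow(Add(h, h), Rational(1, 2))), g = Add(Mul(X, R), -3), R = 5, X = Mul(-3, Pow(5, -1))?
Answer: Rational(519, 2) ≈ 259.50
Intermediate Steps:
X = Rational(-3, 5) (X = Mul(-3, Rational(1, 5)) = Rational(-3, 5) ≈ -0.60000)
g = -6 (g = Add(Mul(Rational(-3, 5), 5), -3) = Add(-3, -3) = -6)
Function('k')(h) = Mul(-6, Pow(2, Rational(1, 2)), Pow(h, Rational(3, 2))) (Function('k')(h) = Mul(3, Mul(Mul(h, -2), Pow(Add(h, h), Rational(1, 2)))) = Mul(3, Mul(Mul(-2, h), Pow(Mul(2, h), Rational(1, 2)))) = Mul(3, Mul(Mul(-2, h), Mul(Pow(2, Rational(1, 2)), Pow(h, Rational(1, 2))))) = Mul(3, Mul(-2, Pow(2, Rational(1, 2)), Pow(h, Rational(3, 2)))) = Mul(-6, Pow(2, Rational(1, 2)), Pow(h, Rational(3, 2))))
Function('W')(p, V) = Mul(Rational(1, 4), V)
Add(Function('W')(Function('k')(Mul(-5, 2)), g), Mul(-1, -261)) = Add(Mul(Rational(1, 4), -6), Mul(-1, -261)) = Add(Rational(-3, 2), 261) = Rational(519, 2)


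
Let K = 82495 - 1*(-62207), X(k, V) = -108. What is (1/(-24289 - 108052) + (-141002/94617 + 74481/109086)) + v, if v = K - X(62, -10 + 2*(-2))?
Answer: 65933704923083724421/455314360731714 ≈ 1.4481e+5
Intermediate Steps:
K = 144702 (K = 82495 + 62207 = 144702)
v = 144810 (v = 144702 - 1*(-108) = 144702 + 108 = 144810)
(1/(-24289 - 108052) + (-141002/94617 + 74481/109086)) + v = (1/(-24289 - 108052) + (-141002/94617 + 74481/109086)) + 144810 = (1/(-132341) + (-141002*1/94617 + 74481*(1/109086))) + 144810 = (-1/132341 + (-141002/94617 + 24827/36362)) + 144810 = (-1/132341 - 2778058465/3440463354) + 144810 = -367654475779919/455314360731714 + 144810 = 65933704923083724421/455314360731714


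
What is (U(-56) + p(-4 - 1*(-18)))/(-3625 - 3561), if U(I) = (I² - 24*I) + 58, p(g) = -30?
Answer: -2254/3593 ≈ -0.62733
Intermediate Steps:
U(I) = 58 + I² - 24*I
(U(-56) + p(-4 - 1*(-18)))/(-3625 - 3561) = ((58 + (-56)² - 24*(-56)) - 30)/(-3625 - 3561) = ((58 + 3136 + 1344) - 30)/(-7186) = (4538 - 30)*(-1/7186) = 4508*(-1/7186) = -2254/3593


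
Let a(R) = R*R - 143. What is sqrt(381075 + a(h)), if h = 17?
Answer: sqrt(381221) ≈ 617.43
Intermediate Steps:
a(R) = -143 + R**2 (a(R) = R**2 - 143 = -143 + R**2)
sqrt(381075 + a(h)) = sqrt(381075 + (-143 + 17**2)) = sqrt(381075 + (-143 + 289)) = sqrt(381075 + 146) = sqrt(381221)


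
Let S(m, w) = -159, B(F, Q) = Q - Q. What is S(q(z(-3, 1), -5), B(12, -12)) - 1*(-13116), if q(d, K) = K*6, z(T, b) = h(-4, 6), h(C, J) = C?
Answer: 12957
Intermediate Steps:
z(T, b) = -4
q(d, K) = 6*K
B(F, Q) = 0
S(q(z(-3, 1), -5), B(12, -12)) - 1*(-13116) = -159 - 1*(-13116) = -159 + 13116 = 12957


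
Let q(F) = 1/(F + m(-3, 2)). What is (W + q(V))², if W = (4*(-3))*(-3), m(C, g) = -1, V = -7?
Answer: 82369/64 ≈ 1287.0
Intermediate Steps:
q(F) = 1/(-1 + F) (q(F) = 1/(F - 1) = 1/(-1 + F))
W = 36 (W = -12*(-3) = 36)
(W + q(V))² = (36 + 1/(-1 - 7))² = (36 + 1/(-8))² = (36 - ⅛)² = (287/8)² = 82369/64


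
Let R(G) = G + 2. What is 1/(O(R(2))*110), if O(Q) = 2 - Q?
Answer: -1/220 ≈ -0.0045455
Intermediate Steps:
R(G) = 2 + G
1/(O(R(2))*110) = 1/((2 - (2 + 2))*110) = 1/((2 - 1*4)*110) = 1/((2 - 4)*110) = 1/(-2*110) = 1/(-220) = -1/220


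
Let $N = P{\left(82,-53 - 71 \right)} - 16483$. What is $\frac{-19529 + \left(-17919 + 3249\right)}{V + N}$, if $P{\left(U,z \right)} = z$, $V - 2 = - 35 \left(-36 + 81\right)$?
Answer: $\frac{34199}{18180} \approx 1.8811$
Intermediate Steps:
$V = -1573$ ($V = 2 - 35 \left(-36 + 81\right) = 2 - 1575 = -1573$)
$N = -16607$ ($N = \left(-53 - 71\right) - 16483 = -124 - 16483 = -16607$)
$\frac{-19529 + \left(-17919 + 3249\right)}{V + N} = \frac{-19529 + \left(-17919 + 3249\right)}{-1573 - 16607} = \frac{-19529 - 14670}{-18180} = \left(-34199\right) \left(- \frac{1}{18180}\right) = \frac{34199}{18180}$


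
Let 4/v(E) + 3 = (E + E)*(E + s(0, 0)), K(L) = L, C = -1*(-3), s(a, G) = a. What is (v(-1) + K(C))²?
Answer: 1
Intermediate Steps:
C = 3
v(E) = 4/(-3 + 2*E²) (v(E) = 4/(-3 + (E + E)*(E + 0)) = 4/(-3 + (2*E)*E) = 4/(-3 + 2*E²))
(v(-1) + K(C))² = (4/(-3 + 2*(-1)²) + 3)² = (4/(-3 + 2*1) + 3)² = (4/(-3 + 2) + 3)² = (4/(-1) + 3)² = (4*(-1) + 3)² = (-4 + 3)² = (-1)² = 1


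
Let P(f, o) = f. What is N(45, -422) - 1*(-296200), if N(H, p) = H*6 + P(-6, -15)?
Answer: 296464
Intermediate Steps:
N(H, p) = -6 + 6*H (N(H, p) = H*6 - 6 = 6*H - 6 = -6 + 6*H)
N(45, -422) - 1*(-296200) = (-6 + 6*45) - 1*(-296200) = (-6 + 270) + 296200 = 264 + 296200 = 296464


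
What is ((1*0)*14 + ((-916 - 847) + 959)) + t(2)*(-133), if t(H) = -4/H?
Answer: -538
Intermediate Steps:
((1*0)*14 + ((-916 - 847) + 959)) + t(2)*(-133) = ((1*0)*14 + ((-916 - 847) + 959)) - 4/2*(-133) = (0*14 + (-1763 + 959)) - 4*½*(-133) = (0 - 804) - 2*(-133) = -804 + 266 = -538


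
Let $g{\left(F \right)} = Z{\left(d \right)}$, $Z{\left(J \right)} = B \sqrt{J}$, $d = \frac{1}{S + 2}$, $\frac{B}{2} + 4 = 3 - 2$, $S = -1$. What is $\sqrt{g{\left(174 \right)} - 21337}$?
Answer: $i \sqrt{21343} \approx 146.09 i$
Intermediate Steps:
$B = -6$ ($B = -8 + 2 \left(3 - 2\right) = -8 + 2 \cdot 1 = -8 + 2 = -6$)
$d = 1$ ($d = \frac{1}{-1 + 2} = 1^{-1} = 1$)
$Z{\left(J \right)} = - 6 \sqrt{J}$
$g{\left(F \right)} = -6$ ($g{\left(F \right)} = - 6 \sqrt{1} = \left(-6\right) 1 = -6$)
$\sqrt{g{\left(174 \right)} - 21337} = \sqrt{-6 - 21337} = \sqrt{-21343} = i \sqrt{21343}$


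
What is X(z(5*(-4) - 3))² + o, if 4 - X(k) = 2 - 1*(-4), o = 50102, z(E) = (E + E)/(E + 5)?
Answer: 50106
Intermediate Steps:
z(E) = 2*E/(5 + E) (z(E) = (2*E)/(5 + E) = 2*E/(5 + E))
X(k) = -2 (X(k) = 4 - (2 - 1*(-4)) = 4 - (2 + 4) = 4 - 1*6 = 4 - 6 = -2)
X(z(5*(-4) - 3))² + o = (-2)² + 50102 = 4 + 50102 = 50106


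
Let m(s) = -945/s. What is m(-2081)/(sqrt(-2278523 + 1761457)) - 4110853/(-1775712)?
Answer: 4110853/1775712 - 945*I*sqrt(517066)/1076014346 ≈ 2.315 - 0.00063152*I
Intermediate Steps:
m(-2081)/(sqrt(-2278523 + 1761457)) - 4110853/(-1775712) = (-945/(-2081))/(sqrt(-2278523 + 1761457)) - 4110853/(-1775712) = (-945*(-1/2081))/(sqrt(-517066)) - 4110853*(-1/1775712) = 945/(2081*((I*sqrt(517066)))) + 4110853/1775712 = 945*(-I*sqrt(517066)/517066)/2081 + 4110853/1775712 = -945*I*sqrt(517066)/1076014346 + 4110853/1775712 = 4110853/1775712 - 945*I*sqrt(517066)/1076014346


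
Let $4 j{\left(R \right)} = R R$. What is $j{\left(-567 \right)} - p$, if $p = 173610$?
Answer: $- \frac{372951}{4} \approx -93238.0$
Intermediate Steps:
$j{\left(R \right)} = \frac{R^{2}}{4}$ ($j{\left(R \right)} = \frac{R R}{4} = \frac{R^{2}}{4}$)
$j{\left(-567 \right)} - p = \frac{\left(-567\right)^{2}}{4} - 173610 = \frac{1}{4} \cdot 321489 - 173610 = \frac{321489}{4} - 173610 = - \frac{372951}{4}$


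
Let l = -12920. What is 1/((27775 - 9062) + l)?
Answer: 1/5793 ≈ 0.00017262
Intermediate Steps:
1/((27775 - 9062) + l) = 1/((27775 - 9062) - 12920) = 1/(18713 - 12920) = 1/5793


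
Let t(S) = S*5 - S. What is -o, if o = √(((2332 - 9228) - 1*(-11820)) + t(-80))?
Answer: -2*√1151 ≈ -67.853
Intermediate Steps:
t(S) = 4*S (t(S) = 5*S - S = 4*S)
o = 2*√1151 (o = √(((2332 - 9228) - 1*(-11820)) + 4*(-80)) = √((-6896 + 11820) - 320) = √(4924 - 320) = √4604 = 2*√1151 ≈ 67.853)
-o = -2*√1151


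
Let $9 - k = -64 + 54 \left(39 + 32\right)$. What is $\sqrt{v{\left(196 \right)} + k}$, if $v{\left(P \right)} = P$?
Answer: $i \sqrt{3565} \approx 59.708 i$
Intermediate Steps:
$k = -3761$ ($k = 9 - \left(-64 + 54 \left(39 + 32\right)\right) = 9 - \left(-64 + 54 \cdot 71\right) = 9 - \left(-64 + 3834\right) = 9 - 3770 = -3761$)
$\sqrt{v{\left(196 \right)} + k} = \sqrt{196 - 3761} = \sqrt{-3565} = i \sqrt{3565}$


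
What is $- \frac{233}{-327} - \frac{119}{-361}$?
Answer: $\frac{123026}{118047} \approx 1.0422$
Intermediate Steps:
$- \frac{233}{-327} - \frac{119}{-361} = \left(-233\right) \left(- \frac{1}{327}\right) - - \frac{119}{361} = \frac{233}{327} + \frac{119}{361} = \frac{123026}{118047}$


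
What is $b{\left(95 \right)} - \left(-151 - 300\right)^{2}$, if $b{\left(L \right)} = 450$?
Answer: $-202951$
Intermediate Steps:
$b{\left(95 \right)} - \left(-151 - 300\right)^{2} = 450 - \left(-151 - 300\right)^{2} = 450 - \left(-451\right)^{2} = 450 - 203401 = -202951$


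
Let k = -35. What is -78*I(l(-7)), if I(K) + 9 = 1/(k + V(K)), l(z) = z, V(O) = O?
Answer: 4927/7 ≈ 703.86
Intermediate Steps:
I(K) = -9 + 1/(-35 + K)
-78*I(l(-7)) = -78*(316 - 9*(-7))/(-35 - 7) = -78*(316 + 63)/(-42) = -(-13)*379/7 = -78*(-379/42) = 4927/7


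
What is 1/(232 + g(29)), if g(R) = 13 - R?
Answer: 1/216 ≈ 0.0046296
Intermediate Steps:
1/(232 + g(29)) = 1/(232 + (13 - 1*29)) = 1/(232 + (13 - 29)) = 1/(232 - 16) = 1/216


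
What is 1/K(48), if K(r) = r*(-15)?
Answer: -1/720 ≈ -0.0013889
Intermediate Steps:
K(r) = -15*r
1/K(48) = 1/(-15*48) = 1/(-720) = -1/720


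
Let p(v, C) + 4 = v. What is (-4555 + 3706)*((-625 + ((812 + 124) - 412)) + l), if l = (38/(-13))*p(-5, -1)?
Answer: 824379/13 ≈ 63414.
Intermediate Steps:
p(v, C) = -4 + v
l = 342/13 (l = (38/(-13))*(-4 - 5) = (38*(-1/13))*(-9) = -38/13*(-9) = 342/13 ≈ 26.308)
(-4555 + 3706)*((-625 + ((812 + 124) - 412)) + l) = (-4555 + 3706)*((-625 + ((812 + 124) - 412)) + 342/13) = -849*((-625 + (936 - 412)) + 342/13) = -849*((-625 + 524) + 342/13) = -849*(-101 + 342/13) = -849*(-971/13) = 824379/13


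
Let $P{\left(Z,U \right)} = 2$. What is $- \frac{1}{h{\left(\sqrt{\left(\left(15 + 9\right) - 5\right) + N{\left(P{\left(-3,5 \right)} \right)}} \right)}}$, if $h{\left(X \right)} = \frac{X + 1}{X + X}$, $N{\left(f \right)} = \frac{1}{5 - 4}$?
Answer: $- \frac{40}{19} + \frac{4 \sqrt{5}}{19} \approx -1.6345$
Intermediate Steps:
$N{\left(f \right)} = 1$ ($N{\left(f \right)} = \frac{1}{5 - 4} = 1^{-1} = 1$)
$h{\left(X \right)} = \frac{1 + X}{2 X}$
$- \frac{1}{h{\left(\sqrt{\left(\left(15 + 9\right) - 5\right) + N{\left(P{\left(-3,5 \right)} \right)}} \right)}} = - \frac{1}{\frac{1}{2} \frac{1}{\sqrt{\left(\left(15 + 9\right) - 5\right) + 1}} \left(1 + \sqrt{\left(\left(15 + 9\right) - 5\right) + 1}\right)} = - \frac{1}{\frac{1}{2} \frac{1}{\sqrt{\left(24 - 5\right) + 1}} \left(1 + \sqrt{\left(24 - 5\right) + 1}\right)} = - \frac{1}{\frac{1}{2} \frac{1}{\sqrt{19 + 1}} \left(1 + \sqrt{19 + 1}\right)} = - \frac{1}{\frac{1}{2} \frac{1}{\sqrt{20}} \left(1 + \sqrt{20}\right)} = - \frac{1}{\frac{1}{2} \frac{1}{2 \sqrt{5}} \left(1 + 2 \sqrt{5}\right)} = - \frac{1}{\frac{1}{2} \frac{\sqrt{5}}{10} \left(1 + 2 \sqrt{5}\right)} = - \frac{1}{\frac{1}{20} \sqrt{5} \left(1 + 2 \sqrt{5}\right)} = - \frac{4 \sqrt{5}}{1 + 2 \sqrt{5}}$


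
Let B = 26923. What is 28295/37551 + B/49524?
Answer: 804089051/619891908 ≈ 1.2971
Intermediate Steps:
28295/37551 + B/49524 = 28295/37551 + 26923/49524 = 804089051/619891908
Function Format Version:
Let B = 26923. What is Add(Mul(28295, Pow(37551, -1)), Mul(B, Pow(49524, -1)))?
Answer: Rational(804089051, 619891908) ≈ 1.2971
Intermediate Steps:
Add(Mul(28295, Pow(37551, -1)), Mul(B, Pow(49524, -1))) = Add(Mul(28295, Pow(37551, -1)), Mul(26923, Pow(49524, -1))) = Add(Mul(28295, Rational(1, 37551)), Mul(26923, Rational(1, 49524))) = Add(Rational(28295, 37551), Rational(26923, 49524)) = Rational(804089051, 619891908)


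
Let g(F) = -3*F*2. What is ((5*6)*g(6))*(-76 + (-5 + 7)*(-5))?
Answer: 92880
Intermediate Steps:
g(F) = -6*F
((5*6)*g(6))*(-76 + (-5 + 7)*(-5)) = ((5*6)*(-6*6))*(-76 + (-5 + 7)*(-5)) = (30*(-36))*(-76 + 2*(-5)) = -1080*(-76 - 10) = -1080*(-86) = 92880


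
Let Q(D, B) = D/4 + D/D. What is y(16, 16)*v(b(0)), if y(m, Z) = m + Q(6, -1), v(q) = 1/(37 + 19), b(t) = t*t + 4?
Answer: 37/112 ≈ 0.33036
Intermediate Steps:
Q(D, B) = 1 + D/4 (Q(D, B) = D*(¼) + 1 = D/4 + 1 = 1 + D/4)
b(t) = 4 + t² (b(t) = t² + 4 = 4 + t²)
v(q) = 1/56
y(m, Z) = 5/2 + m (y(m, Z) = m + (1 + (¼)*6) = m + (1 + 3/2) = m + 5/2 = 5/2 + m)
y(16, 16)*v(b(0)) = (5/2 + 16)*(1/56) = (37/2)*(1/56) = 37/112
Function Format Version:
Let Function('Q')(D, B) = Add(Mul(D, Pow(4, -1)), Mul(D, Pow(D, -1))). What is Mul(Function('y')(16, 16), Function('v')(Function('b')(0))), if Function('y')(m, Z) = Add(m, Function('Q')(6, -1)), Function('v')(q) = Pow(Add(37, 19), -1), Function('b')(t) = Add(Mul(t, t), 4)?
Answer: Rational(37, 112) ≈ 0.33036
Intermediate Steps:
Function('Q')(D, B) = Add(1, Mul(Rational(1, 4), D)) (Function('Q')(D, B) = Add(Mul(D, Rational(1, 4)), 1) = Add(Mul(Rational(1, 4), D), 1) = Add(1, Mul(Rational(1, 4), D)))
Function('b')(t) = Add(4, Pow(t, 2)) (Function('b')(t) = Add(Pow(t, 2), 4) = Add(4, Pow(t, 2)))
Function('v')(q) = Rational(1, 56) (Function('v')(q) = Pow(56, -1) = Rational(1, 56))
Function('y')(m, Z) = Add(Rational(5, 2), m) (Function('y')(m, Z) = Add(m, Add(1, Mul(Rational(1, 4), 6))) = Add(m, Add(1, Rational(3, 2))) = Add(m, Rational(5, 2)) = Add(Rational(5, 2), m))
Mul(Function('y')(16, 16), Function('v')(Function('b')(0))) = Mul(Add(Rational(5, 2), 16), Rational(1, 56)) = Mul(Rational(37, 2), Rational(1, 56)) = Rational(37, 112)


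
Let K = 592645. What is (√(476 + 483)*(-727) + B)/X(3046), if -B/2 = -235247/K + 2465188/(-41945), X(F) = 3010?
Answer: 58833951107/1496481370405 - 727*√959/3010 ≈ -7.4403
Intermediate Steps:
B = 117667902214/994339781 (B = -2*(-235247/592645 + 2465188/(-41945)) = -2*(-235247*1/592645 + 2465188*(-1/41945)) = -2*(-235247/592645 - 2465188/41945) = -2*(-58833951107/994339781) = 117667902214/994339781 ≈ 118.34)
(√(476 + 483)*(-727) + B)/X(3046) = (√(476 + 483)*(-727) + 117667902214/994339781)/3010 = (√959*(-727) + 117667902214/994339781)*(1/3010) = (-727*√959 + 117667902214/994339781)*(1/3010) = (117667902214/994339781 - 727*√959)*(1/3010) = 58833951107/1496481370405 - 727*√959/3010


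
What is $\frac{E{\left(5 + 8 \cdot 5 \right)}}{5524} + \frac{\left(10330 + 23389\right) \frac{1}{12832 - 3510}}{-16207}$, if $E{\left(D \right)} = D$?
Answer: $\frac{3306205337}{417287528348} \approx 0.0079231$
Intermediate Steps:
$\frac{E{\left(5 + 8 \cdot 5 \right)}}{5524} + \frac{\left(10330 + 23389\right) \frac{1}{12832 - 3510}}{-16207} = \frac{5 + 8 \cdot 5}{5524} + \frac{\left(10330 + 23389\right) \frac{1}{12832 - 3510}}{-16207} = \left(5 + 40\right) \frac{1}{5524} + \frac{33719}{9322} \left(- \frac{1}{16207}\right) = 45 \cdot \frac{1}{5524} + 33719 \cdot \frac{1}{9322} \left(- \frac{1}{16207}\right) = \frac{45}{5524} + \frac{33719}{9322} \left(- \frac{1}{16207}\right) = \frac{45}{5524} - \frac{33719}{151081654} = \frac{3306205337}{417287528348}$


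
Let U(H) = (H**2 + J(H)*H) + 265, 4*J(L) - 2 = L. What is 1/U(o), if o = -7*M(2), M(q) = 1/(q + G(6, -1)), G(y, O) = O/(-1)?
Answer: 36/9743 ≈ 0.0036950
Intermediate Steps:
J(L) = 1/2 + L/4
G(y, O) = -O (G(y, O) = O*(-1) = -O)
M(q) = 1/(1 + q) (M(q) = 1/(q - 1*(-1)) = 1/(q + 1) = 1/(1 + q))
o = -7/3 (o = -7/(1 + 2) = -7/3 ≈ -2.3333)
U(H) = 265 + H**2 + H*(1/2 + H/4) (U(H) = (H**2 + (1/2 + H/4)*H) + 265 = (H**2 + H*(1/2 + H/4)) + 265 = 265 + H**2 + H*(1/2 + H/4))
1/U(o) = 1/(265 + (1/2)*(-7/3) + 5*(-7/3)**2/4) = 1/(265 - 7/6 + (5/4)*(49/9)) = 1/(265 - 7/6 + 245/36) = 1/(9743/36) = 36/9743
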